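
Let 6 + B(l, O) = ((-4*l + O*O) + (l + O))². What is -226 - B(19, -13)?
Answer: -10021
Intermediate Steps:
B(l, O) = -6 + (O + O² - 3*l)² (B(l, O) = -6 + ((-4*l + O*O) + (l + O))² = -6 + ((-4*l + O²) + (O + l))² = -6 + ((O² - 4*l) + (O + l))² = -6 + (O + O² - 3*l)²)
-226 - B(19, -13) = -226 - (-6 + (-13 + (-13)² - 3*19)²) = -226 - (-6 + (-13 + 169 - 57)²) = -226 - (-6 + 99²) = -226 - (-6 + 9801) = -226 - 1*9795 = -226 - 9795 = -10021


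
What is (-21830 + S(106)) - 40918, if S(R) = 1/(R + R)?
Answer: -13302575/212 ≈ -62748.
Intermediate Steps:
S(R) = 1/(2*R)
(-21830 + S(106)) - 40918 = (-21830 + (½)/106) - 40918 = (-21830 + (½)*(1/106)) - 40918 = (-21830 + 1/212) - 40918 = -4627959/212 - 40918 = -13302575/212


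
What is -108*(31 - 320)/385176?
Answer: 2601/32098 ≈ 0.081033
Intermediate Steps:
-108*(31 - 320)/385176 = -108*(-289)*(1/385176) = 31212*(1/385176) = 2601/32098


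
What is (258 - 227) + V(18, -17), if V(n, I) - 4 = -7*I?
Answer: 154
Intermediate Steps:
V(n, I) = 4 - 7*I
(258 - 227) + V(18, -17) = (258 - 227) + (4 - 7*(-17)) = 31 + (4 + 119) = 31 + 123 = 154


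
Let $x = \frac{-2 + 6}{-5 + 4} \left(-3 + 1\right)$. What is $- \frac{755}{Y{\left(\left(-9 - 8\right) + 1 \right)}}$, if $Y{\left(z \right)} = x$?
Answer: $- \frac{755}{8} \approx -94.375$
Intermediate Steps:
$x = 8$ ($x = \frac{4}{-1} \left(-2\right) = 4 \left(-1\right) \left(-2\right) = \left(-4\right) \left(-2\right) = 8$)
$Y{\left(z \right)} = 8$
$- \frac{755}{Y{\left(\left(-9 - 8\right) + 1 \right)}} = - \frac{755}{8}$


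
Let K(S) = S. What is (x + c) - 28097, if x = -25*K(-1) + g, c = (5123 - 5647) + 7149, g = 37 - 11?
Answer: -21421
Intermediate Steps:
g = 26
c = 6625 (c = -524 + 7149 = 6625)
x = 51 (x = -25*(-1) + 26 = 25 + 26 = 51)
(x + c) - 28097 = (51 + 6625) - 28097 = 6676 - 28097 = -21421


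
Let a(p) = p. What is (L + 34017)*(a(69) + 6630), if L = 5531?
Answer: 264932052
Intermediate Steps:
(L + 34017)*(a(69) + 6630) = (5531 + 34017)*(69 + 6630) = 39548*6699 = 264932052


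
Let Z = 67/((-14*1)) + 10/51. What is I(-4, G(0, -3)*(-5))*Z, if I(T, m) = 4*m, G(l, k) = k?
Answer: -32770/119 ≈ -275.38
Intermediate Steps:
Z = -3277/714 (Z = 67/(-14) + 10*(1/51) = 67*(-1/14) + 10/51 = -67/14 + 10/51 = -3277/714 ≈ -4.5896)
I(-4, G(0, -3)*(-5))*Z = (4*(-3*(-5)))*(-3277/714) = (4*15)*(-3277/714) = 60*(-3277/714) = -32770/119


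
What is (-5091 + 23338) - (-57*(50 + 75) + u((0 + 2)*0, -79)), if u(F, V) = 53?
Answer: 25319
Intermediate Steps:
(-5091 + 23338) - (-57*(50 + 75) + u((0 + 2)*0, -79)) = (-5091 + 23338) - (-57*(50 + 75) + 53) = 18247 - (-57*125 + 53) = 18247 - (-7125 + 53) = 18247 - 1*(-7072) = 18247 + 7072 = 25319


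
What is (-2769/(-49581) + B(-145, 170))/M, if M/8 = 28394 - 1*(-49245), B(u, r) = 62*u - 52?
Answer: -149436211/10265118024 ≈ -0.014558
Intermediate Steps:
B(u, r) = -52 + 62*u
M = 621112 (M = 8*(28394 - 1*(-49245)) = 8*(28394 + 49245) = 8*77639 = 621112)
(-2769/(-49581) + B(-145, 170))/M = (-2769/(-49581) + (-52 + 62*(-145)))/621112 = (-2769*(-1/49581) + (-52 - 8990))*(1/621112) = (923/16527 - 9042)*(1/621112) = -149436211/16527*1/621112 = -149436211/10265118024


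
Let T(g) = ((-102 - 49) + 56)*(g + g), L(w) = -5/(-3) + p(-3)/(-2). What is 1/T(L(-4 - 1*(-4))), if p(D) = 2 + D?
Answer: -3/1235 ≈ -0.0024292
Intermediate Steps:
L(w) = 13/6 (L(w) = -5/(-3) + (2 - 3)/(-2) = -5*(-1/3) - 1*(-1/2) = 5/3 + 1/2 = 13/6)
T(g) = -190*g (T(g) = (-151 + 56)*(2*g) = -190*g)
1/T(L(-4 - 1*(-4))) = 1/(-190*13/6) = 1/(-1235/3) = -3/1235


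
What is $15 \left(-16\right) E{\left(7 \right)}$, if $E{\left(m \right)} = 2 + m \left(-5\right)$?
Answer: $7920$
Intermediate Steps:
$E{\left(m \right)} = 2 - 5 m$
$15 \left(-16\right) E{\left(7 \right)} = 15 \left(-16\right) \left(2 - 35\right) = - 240 \left(2 - 35\right) = \left(-240\right) \left(-33\right) = 7920$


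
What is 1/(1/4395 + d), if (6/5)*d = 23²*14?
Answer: 1465/9041492 ≈ 0.00016203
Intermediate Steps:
d = 18515/3 (d = 5*(23²*14)/6 = 5*(529*14)/6 = (⅚)*7406 = 18515/3 ≈ 6171.7)
1/(1/4395 + d) = 1/(1/4395 + 18515/3) = 1/(9041492/1465) = 1465/9041492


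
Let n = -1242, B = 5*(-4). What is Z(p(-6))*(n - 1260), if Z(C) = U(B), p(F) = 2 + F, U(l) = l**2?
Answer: -1000800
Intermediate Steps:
B = -20
Z(C) = 400 (Z(C) = (-20)**2 = 400)
Z(p(-6))*(n - 1260) = 400*(-1242 - 1260) = 400*(-2502) = -1000800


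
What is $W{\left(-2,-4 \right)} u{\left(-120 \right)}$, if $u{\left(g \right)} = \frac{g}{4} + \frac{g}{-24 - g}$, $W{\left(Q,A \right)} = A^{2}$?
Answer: $-500$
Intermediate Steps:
$u{\left(g \right)} = \frac{g}{4} + \frac{g}{-24 - g}$ ($u{\left(g \right)} = g \frac{1}{4} + \frac{g}{-24 - g} = \frac{g}{4} + \frac{g}{-24 - g}$)
$W{\left(-2,-4 \right)} u{\left(-120 \right)} = \left(-4\right)^{2} \cdot \frac{1}{4} \left(-120\right) \frac{1}{24 - 120} \left(20 - 120\right) = 16 \cdot \frac{1}{4} \left(-120\right) \frac{1}{-96} \left(-100\right) = 16 \cdot \frac{1}{4} \left(-120\right) \left(- \frac{1}{96}\right) \left(-100\right) = 16 \left(- \frac{125}{4}\right) = -500$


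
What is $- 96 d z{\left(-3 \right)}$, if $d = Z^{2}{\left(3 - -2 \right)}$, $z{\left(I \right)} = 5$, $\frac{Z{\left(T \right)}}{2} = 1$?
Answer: $-1920$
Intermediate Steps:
$Z{\left(T \right)} = 2$ ($Z{\left(T \right)} = 2 \cdot 1 = 2$)
$d = 4$ ($d = 2^{2} = 4$)
$- 96 d z{\left(-3 \right)} = \left(-96\right) 4 \cdot 5 = \left(-384\right) 5 = -1920$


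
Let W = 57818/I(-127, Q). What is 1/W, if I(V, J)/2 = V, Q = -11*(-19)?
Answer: -127/28909 ≈ -0.0043931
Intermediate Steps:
Q = 209
I(V, J) = 2*V
W = -28909/127 (W = 57818/((2*(-127))) = 57818/(-254) = 57818*(-1/254) = -28909/127 ≈ -227.63)
1/W = 1/(-28909/127) = -127/28909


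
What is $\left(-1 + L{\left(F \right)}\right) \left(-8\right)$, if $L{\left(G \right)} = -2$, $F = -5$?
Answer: $24$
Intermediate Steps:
$\left(-1 + L{\left(F \right)}\right) \left(-8\right) = \left(-1 - 2\right) \left(-8\right) = \left(-3\right) \left(-8\right) = 24$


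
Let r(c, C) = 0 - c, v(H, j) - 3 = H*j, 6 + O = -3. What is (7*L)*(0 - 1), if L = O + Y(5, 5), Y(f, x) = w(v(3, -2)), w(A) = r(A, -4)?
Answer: 42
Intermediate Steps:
O = -9 (O = -6 - 3 = -9)
v(H, j) = 3 + H*j
r(c, C) = -c
w(A) = -A
Y(f, x) = 3 (Y(f, x) = -(3 + 3*(-2)) = -(3 - 6) = -1*(-3) = 3)
L = -6 (L = -9 + 3 = -6)
(7*L)*(0 - 1) = (7*(-6))*(0 - 1) = -42*(-1) = 42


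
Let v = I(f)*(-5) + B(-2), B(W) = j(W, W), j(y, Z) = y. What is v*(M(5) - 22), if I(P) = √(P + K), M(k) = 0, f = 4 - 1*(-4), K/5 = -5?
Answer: 44 + 110*I*√17 ≈ 44.0 + 453.54*I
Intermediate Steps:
K = -25 (K = 5*(-5) = -25)
B(W) = W
f = 8 (f = 4 + 4 = 8)
I(P) = √(-25 + P) (I(P) = √(P - 25) = √(-25 + P))
v = -2 - 5*I*√17 (v = √(-25 + 8)*(-5) - 2 = √(-17)*(-5) - 2 = (I*√17)*(-5) - 2 = -5*I*√17 - 2 = -2 - 5*I*√17 ≈ -2.0 - 20.616*I)
v*(M(5) - 22) = (-2 - 5*I*√17)*(0 - 22) = (-2 - 5*I*√17)*(-22) = 44 + 110*I*√17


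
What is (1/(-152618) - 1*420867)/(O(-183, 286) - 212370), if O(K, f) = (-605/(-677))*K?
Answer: 43484982629339/21959472216690 ≈ 1.9802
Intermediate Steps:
O(K, f) = 605*K/677 (O(K, f) = (-605*(-1/677))*K = 605*K/677)
(1/(-152618) - 1*420867)/(O(-183, 286) - 212370) = (1/(-152618) - 1*420867)/((605/677)*(-183) - 212370) = (-1/152618 - 420867)/(-110715/677 - 212370) = -64231879807/(152618*(-143885205/677)) = -64231879807/152618*(-677/143885205) = 43484982629339/21959472216690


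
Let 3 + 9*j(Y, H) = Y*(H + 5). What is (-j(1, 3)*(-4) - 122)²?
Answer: 1162084/81 ≈ 14347.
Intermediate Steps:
j(Y, H) = -⅓ + Y*(5 + H)/9 (j(Y, H) = -⅓ + (Y*(H + 5))/9 = -⅓ + (Y*(5 + H))/9 = -⅓ + Y*(5 + H)/9)
(-j(1, 3)*(-4) - 122)² = (-(-⅓ + (5/9)*1 + (⅑)*3*1)*(-4) - 122)² = (-(-⅓ + 5/9 + ⅓)*(-4) - 122)² = (-1*5/9*(-4) - 122)² = (-5/9*(-4) - 122)² = (20/9 - 122)² = (-1078/9)² = 1162084/81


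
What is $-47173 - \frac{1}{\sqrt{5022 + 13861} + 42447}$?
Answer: $- \frac{84992958668645}{1801728926} + \frac{\sqrt{18883}}{1801728926} \approx -47173.0$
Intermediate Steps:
$-47173 - \frac{1}{\sqrt{5022 + 13861} + 42447} = -47173 - \frac{1}{\sqrt{18883} + 42447} = -47173 - \frac{1}{42447 + \sqrt{18883}}$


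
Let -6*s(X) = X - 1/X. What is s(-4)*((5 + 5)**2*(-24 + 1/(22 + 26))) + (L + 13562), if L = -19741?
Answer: -737059/96 ≈ -7677.7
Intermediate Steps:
s(X) = -X/6 + 1/(6*X) (s(X) = -(X - 1/X)/6 = -X/6 + 1/(6*X))
s(-4)*((5 + 5)**2*(-24 + 1/(22 + 26))) + (L + 13562) = ((1/6)*(1 - 1*(-4)**2)/(-4))*((5 + 5)**2*(-24 + 1/(22 + 26))) + (-19741 + 13562) = ((1/6)*(-1/4)*(1 - 1*16))*(10**2*(-24 + 1/48)) - 6179 = ((1/6)*(-1/4)*(1 - 16))*(100*(-24 + 1/48)) - 6179 = ((1/6)*(-1/4)*(-15))*(100*(-1151/48)) - 6179 = (5/8)*(-28775/12) - 6179 = -143875/96 - 6179 = -737059/96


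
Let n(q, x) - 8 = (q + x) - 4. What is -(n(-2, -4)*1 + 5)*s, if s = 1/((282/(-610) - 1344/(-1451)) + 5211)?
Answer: -442555/768786478 ≈ -0.00057565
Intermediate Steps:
n(q, x) = 4 + q + x (n(q, x) = 8 + ((q + x) - 4) = 8 + (-4 + q + x) = 4 + q + x)
s = 442555/2306359434 (s = 1/((282*(-1/610) - 1344*(-1/1451)) + 5211) = 1/((-141/305 + 1344/1451) + 5211) = 1/(205329/442555 + 5211) = 1/(2306359434/442555) = 442555/2306359434 ≈ 0.00019188)
-(n(-2, -4)*1 + 5)*s = -((4 - 2 - 4)*1 + 5)*442555/2306359434 = -(-2*1 + 5)*442555/2306359434 = -(-2 + 5)*442555/2306359434 = -3*442555/2306359434 = -1*442555/768786478 = -442555/768786478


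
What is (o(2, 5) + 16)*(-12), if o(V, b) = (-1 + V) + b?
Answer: -264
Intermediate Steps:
o(V, b) = -1 + V + b
(o(2, 5) + 16)*(-12) = ((-1 + 2 + 5) + 16)*(-12) = (6 + 16)*(-12) = 22*(-12) = -264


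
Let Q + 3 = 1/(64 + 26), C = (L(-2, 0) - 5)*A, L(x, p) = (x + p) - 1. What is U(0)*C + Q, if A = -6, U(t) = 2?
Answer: 8371/90 ≈ 93.011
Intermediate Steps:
L(x, p) = -1 + p + x (L(x, p) = (p + x) - 1 = -1 + p + x)
C = 48 (C = ((-1 + 0 - 2) - 5)*(-6) = (-3 - 5)*(-6) = -8*(-6) = 48)
Q = -269/90 (Q = -3 + 1/(64 + 26) = -3 + 1/90 = -269/90 ≈ -2.9889)
U(0)*C + Q = 2*48 - 269/90 = 96 - 269/90 = 8371/90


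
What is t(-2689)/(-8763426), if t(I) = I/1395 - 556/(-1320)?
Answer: 46231/268949543940 ≈ 1.7189e-7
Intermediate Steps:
t(I) = 139/330 + I/1395 (t(I) = I*(1/1395) - 556*(-1/1320) = I/1395 + 139/330 = 139/330 + I/1395)
t(-2689)/(-8763426) = (139/330 + (1/1395)*(-2689))/(-8763426) = (139/330 - 2689/1395)*(-1/8763426) = -46231/30690*(-1/8763426) = 46231/268949543940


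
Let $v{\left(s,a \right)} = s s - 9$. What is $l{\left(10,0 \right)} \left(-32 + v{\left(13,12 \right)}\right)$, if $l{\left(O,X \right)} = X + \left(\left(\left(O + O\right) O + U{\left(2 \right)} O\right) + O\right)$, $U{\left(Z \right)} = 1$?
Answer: $28160$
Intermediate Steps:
$v{\left(s,a \right)} = -9 + s^{2}$ ($v{\left(s,a \right)} = s^{2} - 9 = -9 + s^{2}$)
$l{\left(O,X \right)} = X + 2 O + 2 O^{2}$ ($l{\left(O,X \right)} = X + \left(\left(\left(O + O\right) O + 1 O\right) + O\right) = X + \left(\left(2 O O + O\right) + O\right) = X + \left(\left(2 O^{2} + O\right) + O\right) = X + \left(\left(O + 2 O^{2}\right) + O\right) = X + \left(2 O + 2 O^{2}\right) = X + 2 O + 2 O^{2}$)
$l{\left(10,0 \right)} \left(-32 + v{\left(13,12 \right)}\right) = \left(0 + 2 \cdot 10 + 2 \cdot 10^{2}\right) \left(-32 - \left(9 - 13^{2}\right)\right) = \left(0 + 20 + 2 \cdot 100\right) \left(-32 + \left(-9 + 169\right)\right) = \left(0 + 20 + 200\right) \left(-32 + 160\right) = 220 \cdot 128 = 28160$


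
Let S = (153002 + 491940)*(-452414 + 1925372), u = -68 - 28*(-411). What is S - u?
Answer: 949972466996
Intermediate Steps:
u = 11440 (u = -68 + 11508 = 11440)
S = 949972478436 (S = 644942*1472958 = 949972478436)
S - u = 949972478436 - 1*11440 = 949972478436 - 11440 = 949972466996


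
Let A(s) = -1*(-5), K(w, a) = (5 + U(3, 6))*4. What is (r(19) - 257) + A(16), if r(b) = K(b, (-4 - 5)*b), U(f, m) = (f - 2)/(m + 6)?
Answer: -695/3 ≈ -231.67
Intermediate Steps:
U(f, m) = (-2 + f)/(6 + m)
K(w, a) = 61/3 (K(w, a) = (5 + (-2 + 3)/(6 + 6))*4 = (5 + 1/12)*4 = (61/12)*4 = 61/3)
r(b) = 61/3
A(s) = 5
(r(19) - 257) + A(16) = (61/3 - 257) + 5 = -710/3 + 5 = -695/3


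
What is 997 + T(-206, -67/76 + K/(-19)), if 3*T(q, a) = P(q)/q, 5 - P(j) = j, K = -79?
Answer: 615935/618 ≈ 996.66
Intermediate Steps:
P(j) = 5 - j
T(q, a) = (5 - q)/(3*q) (T(q, a) = ((5 - q)/q)/3 = (5 - q)/(3*q))
997 + T(-206, -67/76 + K/(-19)) = 997 + (⅓)*(5 - 1*(-206))/(-206) = 997 + (⅓)*(-1/206)*(5 + 206) = 997 + (⅓)*(-1/206)*211 = 997 - 211/618 = 615935/618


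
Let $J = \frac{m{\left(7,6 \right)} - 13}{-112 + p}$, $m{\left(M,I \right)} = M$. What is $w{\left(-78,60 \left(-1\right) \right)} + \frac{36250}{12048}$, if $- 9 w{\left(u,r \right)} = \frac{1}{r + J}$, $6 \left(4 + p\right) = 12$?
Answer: $\frac{61971277}{20584008} \approx 3.0107$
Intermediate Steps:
$p = -2$ ($p = -4 + \frac{1}{6} \cdot 12 = -4 + 2 = -2$)
$J = \frac{1}{19}$ ($J = \frac{7 - 13}{-112 - 2} = - \frac{6}{-114} = \left(-6\right) \left(- \frac{1}{114}\right) = \frac{1}{19} \approx 0.052632$)
$w{\left(u,r \right)} = - \frac{1}{9 \left(\frac{1}{19} + r\right)}$ ($w{\left(u,r \right)} = - \frac{1}{9 \left(r + \frac{1}{19}\right)} = - \frac{1}{9 \left(\frac{1}{19} + r\right)}$)
$w{\left(-78,60 \left(-1\right) \right)} + \frac{36250}{12048} = - \frac{19}{9 + 171 \cdot 60 \left(-1\right)} + \frac{36250}{12048} = - \frac{19}{9 + 171 \left(-60\right)} + 36250 \cdot \frac{1}{12048} = - \frac{19}{9 - 10260} + \frac{18125}{6024} = - \frac{19}{-10251} + \frac{18125}{6024} = \left(-19\right) \left(- \frac{1}{10251}\right) + \frac{18125}{6024} = \frac{19}{10251} + \frac{18125}{6024} = \frac{61971277}{20584008}$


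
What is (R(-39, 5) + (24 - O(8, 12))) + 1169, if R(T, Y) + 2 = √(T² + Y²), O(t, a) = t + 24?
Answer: 1159 + √1546 ≈ 1198.3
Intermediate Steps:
O(t, a) = 24 + t
R(T, Y) = -2 + √(T² + Y²)
(R(-39, 5) + (24 - O(8, 12))) + 1169 = ((-2 + √((-39)² + 5²)) + (24 - (24 + 8))) + 1169 = ((-2 + √(1521 + 25)) + (24 - 1*32)) + 1169 = ((-2 + √1546) + (24 - 32)) + 1169 = ((-2 + √1546) - 8) + 1169 = (-10 + √1546) + 1169 = 1159 + √1546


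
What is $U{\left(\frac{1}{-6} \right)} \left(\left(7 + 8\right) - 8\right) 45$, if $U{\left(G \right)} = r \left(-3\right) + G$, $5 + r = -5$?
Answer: $\frac{18795}{2} \approx 9397.5$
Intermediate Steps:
$r = -10$ ($r = -5 - 5 = -10$)
$U{\left(G \right)} = 30 + G$ ($U{\left(G \right)} = \left(-10\right) \left(-3\right) + G = 30 + G$)
$U{\left(\frac{1}{-6} \right)} \left(\left(7 + 8\right) - 8\right) 45 = \left(30 + \frac{1}{-6}\right) \left(\left(7 + 8\right) - 8\right) 45 = \left(30 - \frac{1}{6}\right) \left(15 - 8\right) 45 = \frac{179}{6} \cdot 7 \cdot 45 = \frac{1253}{6} \cdot 45 = \frac{18795}{2}$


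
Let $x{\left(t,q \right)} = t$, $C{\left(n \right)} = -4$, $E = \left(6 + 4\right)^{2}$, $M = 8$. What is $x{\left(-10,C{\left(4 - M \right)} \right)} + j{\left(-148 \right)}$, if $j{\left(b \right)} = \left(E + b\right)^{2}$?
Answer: $2294$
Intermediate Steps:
$E = 100$ ($E = 10^{2} = 100$)
$j{\left(b \right)} = \left(100 + b\right)^{2}$
$x{\left(-10,C{\left(4 - M \right)} \right)} + j{\left(-148 \right)} = -10 + \left(100 - 148\right)^{2} = -10 + \left(-48\right)^{2} = -10 + 2304 = 2294$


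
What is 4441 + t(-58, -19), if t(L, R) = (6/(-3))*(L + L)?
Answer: 4673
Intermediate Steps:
t(L, R) = -4*L (t(L, R) = (6*(-⅓))*(2*L) = -4*L)
4441 + t(-58, -19) = 4441 - 4*(-58) = 4441 + 232 = 4673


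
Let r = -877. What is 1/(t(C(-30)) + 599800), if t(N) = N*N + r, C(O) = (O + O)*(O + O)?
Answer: 1/13558923 ≈ 7.3752e-8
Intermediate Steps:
C(O) = 4*O**2 (C(O) = (2*O)*(2*O) = 4*O**2)
t(N) = -877 + N**2 (t(N) = N*N - 877 = N**2 - 877 = -877 + N**2)
1/(t(C(-30)) + 599800) = 1/((-877 + (4*(-30)**2)**2) + 599800) = 1/((-877 + (4*900)**2) + 599800) = 1/((-877 + 3600**2) + 599800) = 1/((-877 + 12960000) + 599800) = 1/(12959123 + 599800) = 1/13558923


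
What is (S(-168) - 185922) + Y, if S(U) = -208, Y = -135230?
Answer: -321360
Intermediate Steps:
(S(-168) - 185922) + Y = (-208 - 185922) - 135230 = -186130 - 135230 = -321360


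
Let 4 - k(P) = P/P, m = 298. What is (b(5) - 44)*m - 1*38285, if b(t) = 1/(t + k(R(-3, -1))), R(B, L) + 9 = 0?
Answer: -205439/4 ≈ -51360.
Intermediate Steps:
R(B, L) = -9 (R(B, L) = -9 + 0 = -9)
k(P) = 3 (k(P) = 4 - P/P = 4 - 1*1 = 4 - 1 = 3)
b(t) = 1/(3 + t) (b(t) = 1/(t + 3) = 1/(3 + t))
(b(5) - 44)*m - 1*38285 = (1/(3 + 5) - 44)*298 - 1*38285 = (1/8 - 44)*298 - 38285 = -351/8*298 - 38285 = -52299/4 - 38285 = -205439/4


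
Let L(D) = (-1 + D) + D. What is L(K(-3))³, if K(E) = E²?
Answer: 4913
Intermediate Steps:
L(D) = -1 + 2*D
L(K(-3))³ = (-1 + 2*(-3)²)³ = (-1 + 2*9)³ = (-1 + 18)³ = 17³ = 4913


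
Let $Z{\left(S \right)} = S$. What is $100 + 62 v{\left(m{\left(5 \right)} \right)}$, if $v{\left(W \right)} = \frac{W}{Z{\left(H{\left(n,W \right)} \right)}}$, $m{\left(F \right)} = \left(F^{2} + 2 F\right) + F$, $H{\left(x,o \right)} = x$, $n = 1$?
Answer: $2580$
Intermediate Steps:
$m{\left(F \right)} = F^{2} + 3 F$
$v{\left(W \right)} = W$ ($v{\left(W \right)} = \frac{W}{1} = W 1 = W$)
$100 + 62 v{\left(m{\left(5 \right)} \right)} = 100 + 62 \cdot 5 \left(3 + 5\right) = 100 + 62 \cdot 5 \cdot 8 = 100 + 62 \cdot 40 = 100 + 2480 = 2580$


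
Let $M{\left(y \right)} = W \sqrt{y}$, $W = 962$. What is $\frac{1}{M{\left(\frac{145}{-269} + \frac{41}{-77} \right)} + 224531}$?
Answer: $\frac{4650710603}{1044249241706329} - \frac{8658 i \sqrt{5675362}}{1044249241706329} \approx 4.4536 \cdot 10^{-6} - 1.9752 \cdot 10^{-8} i$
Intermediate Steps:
$M{\left(y \right)} = 962 \sqrt{y}$
$\frac{1}{M{\left(\frac{145}{-269} + \frac{41}{-77} \right)} + 224531} = \frac{1}{962 \sqrt{\frac{145}{-269} + \frac{41}{-77}} + 224531} = \frac{1}{962 \sqrt{145 \left(- \frac{1}{269}\right) + 41 \left(- \frac{1}{77}\right)} + 224531} = \frac{1}{962 \sqrt{- \frac{145}{269} - \frac{41}{77}} + 224531} = \frac{1}{962 \sqrt{- \frac{22194}{20713}} + 224531} = \frac{1}{962 \frac{9 i \sqrt{5675362}}{20713} + 224531} = \frac{1}{\frac{8658 i \sqrt{5675362}}{20713} + 224531} = \frac{1}{224531 + \frac{8658 i \sqrt{5675362}}{20713}}$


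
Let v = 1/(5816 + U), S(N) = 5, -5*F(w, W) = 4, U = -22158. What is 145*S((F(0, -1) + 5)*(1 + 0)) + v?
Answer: 11847949/16342 ≈ 725.00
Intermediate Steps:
F(w, W) = -⅘ (F(w, W) = -⅕*4 = -⅘)
v = -1/16342 (v = 1/(5816 - 22158) = 1/(-16342) = -1/16342 ≈ -6.1192e-5)
145*S((F(0, -1) + 5)*(1 + 0)) + v = 145*5 - 1/16342 = 725 - 1/16342 = 11847949/16342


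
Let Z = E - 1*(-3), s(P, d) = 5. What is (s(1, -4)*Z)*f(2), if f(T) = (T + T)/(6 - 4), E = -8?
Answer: -50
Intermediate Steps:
f(T) = T (f(T) = (2*T)/2 = (2*T)*(½) = T)
Z = -5 (Z = -8 - 1*(-3) = -8 + 3 = -5)
(s(1, -4)*Z)*f(2) = (5*(-5))*2 = -25*2 = -50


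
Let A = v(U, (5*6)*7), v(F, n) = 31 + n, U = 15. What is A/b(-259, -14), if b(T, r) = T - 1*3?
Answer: -241/262 ≈ -0.91985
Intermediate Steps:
b(T, r) = -3 + T (b(T, r) = T - 3 = -3 + T)
A = 241 (A = 31 + (5*6)*7 = 31 + 30*7 = 31 + 210 = 241)
A/b(-259, -14) = 241/(-3 - 259) = 241/(-262) = 241*(-1/262) = -241/262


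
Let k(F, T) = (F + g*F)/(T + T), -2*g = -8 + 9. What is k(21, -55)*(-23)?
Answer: 483/220 ≈ 2.1955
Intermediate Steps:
g = -½ (g = -(-8 + 9)/2 = -½*1 = -½ ≈ -0.50000)
k(F, T) = F/(4*T) (k(F, T) = (F - F/2)/(T + T) = (F/2)/((2*T)) = (F/2)*(1/(2*T)) = F/(4*T))
k(21, -55)*(-23) = ((¼)*21/(-55))*(-23) = ((¼)*21*(-1/55))*(-23) = -21/220*(-23) = 483/220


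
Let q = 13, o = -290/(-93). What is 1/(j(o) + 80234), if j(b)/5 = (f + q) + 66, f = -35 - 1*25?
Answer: 1/80329 ≈ 1.2449e-5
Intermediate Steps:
o = 290/93 (o = -290*(-1/93) = 290/93 ≈ 3.1183)
f = -60 (f = -35 - 25 = -60)
j(b) = 95 (j(b) = 5*((-60 + 13) + 66) = 5*(-47 + 66) = 5*19 = 95)
1/(j(o) + 80234) = 1/(95 + 80234) = 1/80329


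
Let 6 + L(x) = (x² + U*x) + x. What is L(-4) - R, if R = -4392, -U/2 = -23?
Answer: 4214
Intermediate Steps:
U = 46 (U = -2*(-23) = 46)
L(x) = -6 + x² + 47*x (L(x) = -6 + ((x² + 46*x) + x) = -6 + (x² + 47*x) = -6 + x² + 47*x)
L(-4) - R = (-6 + (-4)² + 47*(-4)) - 1*(-4392) = (-6 + 16 - 188) + 4392 = -178 + 4392 = 4214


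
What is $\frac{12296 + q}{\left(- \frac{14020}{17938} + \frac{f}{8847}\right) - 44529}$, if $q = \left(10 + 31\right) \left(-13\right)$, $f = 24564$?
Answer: $- \frac{311126421303}{1177720626667} \approx -0.26418$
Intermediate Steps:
$q = -533$ ($q = 41 \left(-13\right) = -533$)
$\frac{12296 + q}{\left(- \frac{14020}{17938} + \frac{f}{8847}\right) - 44529} = \frac{12296 - 533}{\left(- \frac{14020}{17938} + \frac{24564}{8847}\right) - 44529} = \frac{11763}{\left(\left(-14020\right) \frac{1}{17938} + 24564 \cdot \frac{1}{8847}\right) - 44529} = \frac{11763}{\left(- \frac{7010}{8969} + \frac{8188}{2949}\right) - 44529} = \frac{11763}{\frac{52765682}{26449581} - 44529} = \frac{11763}{- \frac{1177720626667}{26449581}} = 11763 \left(- \frac{26449581}{1177720626667}\right) = - \frac{311126421303}{1177720626667}$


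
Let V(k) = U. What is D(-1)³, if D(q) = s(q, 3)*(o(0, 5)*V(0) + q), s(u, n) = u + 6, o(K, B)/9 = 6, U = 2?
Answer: 153130375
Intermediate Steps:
V(k) = 2
o(K, B) = 54 (o(K, B) = 9*6 = 54)
s(u, n) = 6 + u
D(q) = (6 + q)*(108 + q) (D(q) = (6 + q)*(54*2 + q) = (6 + q)*(108 + q))
D(-1)³ = ((6 - 1)*(108 - 1))³ = (5*107)³ = 535³ = 153130375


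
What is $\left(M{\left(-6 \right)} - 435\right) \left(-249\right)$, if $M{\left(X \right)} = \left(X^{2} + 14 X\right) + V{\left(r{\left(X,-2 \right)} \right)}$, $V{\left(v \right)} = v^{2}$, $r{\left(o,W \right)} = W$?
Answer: $119271$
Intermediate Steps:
$M{\left(X \right)} = 4 + X^{2} + 14 X$ ($M{\left(X \right)} = \left(X^{2} + 14 X\right) + \left(-2\right)^{2} = \left(X^{2} + 14 X\right) + 4 = 4 + X^{2} + 14 X$)
$\left(M{\left(-6 \right)} - 435\right) \left(-249\right) = \left(\left(4 + \left(-6\right)^{2} + 14 \left(-6\right)\right) - 435\right) \left(-249\right) = \left(\left(4 + 36 - 84\right) - 435\right) \left(-249\right) = \left(-44 - 435\right) \left(-249\right) = \left(-479\right) \left(-249\right) = 119271$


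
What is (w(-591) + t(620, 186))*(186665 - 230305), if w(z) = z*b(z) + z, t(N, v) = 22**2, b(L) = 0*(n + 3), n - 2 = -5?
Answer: 4669480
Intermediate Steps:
n = -3 (n = 2 - 5 = -3)
b(L) = 0 (b(L) = 0*(-3 + 3) = 0*0 = 0)
t(N, v) = 484
w(z) = z (w(z) = z*0 + z = 0 + z = z)
(w(-591) + t(620, 186))*(186665 - 230305) = (-591 + 484)*(186665 - 230305) = -107*(-43640) = 4669480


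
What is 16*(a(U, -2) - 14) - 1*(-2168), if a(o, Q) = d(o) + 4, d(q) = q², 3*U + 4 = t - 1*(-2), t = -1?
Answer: 2024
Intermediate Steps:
U = -1 (U = -4/3 + (-1 - 1*(-2))/3 = -4/3 + (-1 + 2)/3 = -4/3 + (⅓)*1 = -4/3 + ⅓ = -1)
a(o, Q) = 4 + o² (a(o, Q) = o² + 4 = 4 + o²)
16*(a(U, -2) - 14) - 1*(-2168) = 16*((4 + (-1)²) - 14) - 1*(-2168) = 16*((4 + 1) - 14) + 2168 = 16*(5 - 14) + 2168 = 16*(-9) + 2168 = -144 + 2168 = 2024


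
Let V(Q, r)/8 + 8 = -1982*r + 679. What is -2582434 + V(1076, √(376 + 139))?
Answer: -2577066 - 15856*√515 ≈ -2.9369e+6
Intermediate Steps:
V(Q, r) = 5368 - 15856*r (V(Q, r) = -64 + 8*(-1982*r + 679) = -64 + 8*(679 - 1982*r) = -64 + (5432 - 15856*r) = 5368 - 15856*r)
-2582434 + V(1076, √(376 + 139)) = -2582434 + (5368 - 15856*√(376 + 139)) = -2582434 + (5368 - 15856*√515) = -2577066 - 15856*√515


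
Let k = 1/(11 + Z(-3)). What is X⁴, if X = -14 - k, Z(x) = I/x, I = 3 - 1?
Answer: 36469158961/923521 ≈ 39489.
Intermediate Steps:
I = 2
Z(x) = 2/x
k = 3/31 (k = 1/(11 + 2/(-3)) = 1/(11 + 2*(-⅓)) = 1/(11 - ⅔) = 1/(31/3) = 3/31 ≈ 0.096774)
X = -437/31 (X = -14 - 1*3/31 = -14 - 3/31 = -437/31 ≈ -14.097)
X⁴ = (-437/31)⁴ = 36469158961/923521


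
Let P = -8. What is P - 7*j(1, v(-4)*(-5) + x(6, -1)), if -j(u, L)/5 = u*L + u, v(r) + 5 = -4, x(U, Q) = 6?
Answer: 1812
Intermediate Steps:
v(r) = -9 (v(r) = -5 - 4 = -9)
j(u, L) = -5*u - 5*L*u (j(u, L) = -5*(u*L + u) = -5*(L*u + u) = -5*(u + L*u) = -5*u - 5*L*u)
P - 7*j(1, v(-4)*(-5) + x(6, -1)) = -8 - (-35)*(1 + (-9*(-5) + 6)) = -8 - (-35)*(1 + (45 + 6)) = -8 - (-35)*(1 + 51) = -8 - (-35)*52 = -8 - 7*(-260) = -8 + 1820 = 1812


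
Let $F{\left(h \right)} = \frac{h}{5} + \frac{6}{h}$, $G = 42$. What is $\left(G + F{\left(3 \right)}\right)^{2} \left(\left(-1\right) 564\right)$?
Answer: $- \frac{28047156}{25} \approx -1.1219 \cdot 10^{6}$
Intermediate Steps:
$F{\left(h \right)} = \frac{6}{h} + \frac{h}{5}$ ($F{\left(h \right)} = h \frac{1}{5} + \frac{6}{h} = \frac{h}{5} + \frac{6}{h} = \frac{6}{h} + \frac{h}{5}$)
$\left(G + F{\left(3 \right)}\right)^{2} \left(\left(-1\right) 564\right) = \left(42 + \left(\frac{6}{3} + \frac{1}{5} \cdot 3\right)\right)^{2} \left(\left(-1\right) 564\right) = \left(42 + \left(6 \cdot \frac{1}{3} + \frac{3}{5}\right)\right)^{2} \left(-564\right) = \left(42 + \left(2 + \frac{3}{5}\right)\right)^{2} \left(-564\right) = \left(42 + \frac{13}{5}\right)^{2} \left(-564\right) = \left(\frac{223}{5}\right)^{2} \left(-564\right) = \frac{49729}{25} \left(-564\right) = - \frac{28047156}{25}$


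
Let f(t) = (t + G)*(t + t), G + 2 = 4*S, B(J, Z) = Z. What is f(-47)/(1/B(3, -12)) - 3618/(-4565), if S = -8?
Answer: -417091302/4565 ≈ -91367.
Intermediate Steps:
G = -34 (G = -2 + 4*(-8) = -2 - 32 = -34)
f(t) = 2*t*(-34 + t) (f(t) = (t - 34)*(t + t) = (-34 + t)*(2*t) = 2*t*(-34 + t))
f(-47)/(1/B(3, -12)) - 3618/(-4565) = (2*(-47)*(-34 - 47))/(1/(-12)) - 3618/(-4565) = (2*(-47)*(-81))/(-1/12) - 3618*(-1/4565) = 7614*(-12) + 3618/4565 = -91368 + 3618/4565 = -417091302/4565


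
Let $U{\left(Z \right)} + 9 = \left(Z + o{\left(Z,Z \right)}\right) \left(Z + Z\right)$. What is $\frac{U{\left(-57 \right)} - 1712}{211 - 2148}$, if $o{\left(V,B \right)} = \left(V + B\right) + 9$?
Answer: $- \frac{16747}{1937} \approx -8.6458$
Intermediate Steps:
$o{\left(V,B \right)} = 9 + B + V$ ($o{\left(V,B \right)} = \left(B + V\right) + 9 = 9 + B + V$)
$U{\left(Z \right)} = -9 + 2 Z \left(9 + 3 Z\right)$ ($U{\left(Z \right)} = -9 + \left(Z + \left(9 + Z + Z\right)\right) \left(Z + Z\right) = -9 + \left(Z + \left(9 + 2 Z\right)\right) 2 Z = -9 + \left(9 + 3 Z\right) 2 Z = -9 + 2 Z \left(9 + 3 Z\right)$)
$\frac{U{\left(-57 \right)} - 1712}{211 - 2148} = \frac{\left(-9 + 6 \left(-57\right)^{2} + 18 \left(-57\right)\right) - 1712}{211 - 2148} = \frac{\left(-9 + 6 \cdot 3249 - 1026\right) - 1712}{-1937} = \left(\left(-9 + 19494 - 1026\right) - 1712\right) \left(- \frac{1}{1937}\right) = \left(18459 - 1712\right) \left(- \frac{1}{1937}\right) = 16747 \left(- \frac{1}{1937}\right) = - \frac{16747}{1937}$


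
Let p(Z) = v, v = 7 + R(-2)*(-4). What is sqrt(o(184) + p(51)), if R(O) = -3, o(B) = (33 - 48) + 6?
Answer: sqrt(10) ≈ 3.1623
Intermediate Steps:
o(B) = -9 (o(B) = -15 + 6 = -9)
v = 19 (v = 7 - 3*(-4) = 7 + 12 = 19)
p(Z) = 19
sqrt(o(184) + p(51)) = sqrt(-9 + 19) = sqrt(10)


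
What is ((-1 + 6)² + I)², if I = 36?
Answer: 3721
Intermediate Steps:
((-1 + 6)² + I)² = ((-1 + 6)² + 36)² = (5² + 36)² = (25 + 36)² = 61² = 3721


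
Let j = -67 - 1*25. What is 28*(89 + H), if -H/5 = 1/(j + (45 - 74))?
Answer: 301672/121 ≈ 2493.2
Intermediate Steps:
j = -92 (j = -67 - 25 = -92)
H = 5/121 (H = -5/(-92 + (45 - 74)) = -5/(-92 - 29) = -5/(-121) = -5*(-1/121) = 5/121 ≈ 0.041322)
28*(89 + H) = 28*(89 + 5/121) = 28*(10774/121) = 301672/121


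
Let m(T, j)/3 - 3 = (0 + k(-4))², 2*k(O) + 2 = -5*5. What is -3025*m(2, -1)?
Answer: -6724575/4 ≈ -1.6811e+6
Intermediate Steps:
k(O) = -27/2 (k(O) = -1 + (-5*5)/2 = -1 + (½)*(-25) = -1 - 25/2 = -27/2)
m(T, j) = 2223/4 (m(T, j) = 9 + 3*(0 - 27/2)² = 9 + 3*(-27/2)² = 9 + 3*(729/4) = 9 + 2187/4 = 2223/4)
-3025*m(2, -1) = -3025*2223/4 = -6724575/4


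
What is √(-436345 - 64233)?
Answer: 13*I*√2962 ≈ 707.52*I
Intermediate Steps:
√(-436345 - 64233) = √(-500578) = 13*I*√2962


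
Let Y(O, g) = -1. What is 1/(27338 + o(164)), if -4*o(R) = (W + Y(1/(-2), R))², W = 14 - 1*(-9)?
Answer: 1/27217 ≈ 3.6742e-5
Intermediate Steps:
W = 23 (W = 14 + 9 = 23)
o(R) = -121 (o(R) = -(23 - 1)²/4 = -¼*22² = -¼*484 = -121)
1/(27338 + o(164)) = 1/(27338 - 121) = 1/27217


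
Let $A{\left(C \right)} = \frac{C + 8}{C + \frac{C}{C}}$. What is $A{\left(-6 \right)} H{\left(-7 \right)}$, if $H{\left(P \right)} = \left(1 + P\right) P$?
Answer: $- \frac{84}{5} \approx -16.8$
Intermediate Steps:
$A{\left(C \right)} = \frac{8 + C}{1 + C}$ ($A{\left(C \right)} = \frac{8 + C}{C + 1} = \frac{8 + C}{1 + C}$)
$H{\left(P \right)} = P \left(1 + P\right)$
$A{\left(-6 \right)} H{\left(-7 \right)} = \frac{8 - 6}{1 - 6} \left(- 7 \left(1 - 7\right)\right) = \frac{1}{-5} \cdot 2 \left(\left(-7\right) \left(-6\right)\right) = \left(- \frac{1}{5}\right) 2 \cdot 42 = \left(- \frac{2}{5}\right) 42 = - \frac{84}{5}$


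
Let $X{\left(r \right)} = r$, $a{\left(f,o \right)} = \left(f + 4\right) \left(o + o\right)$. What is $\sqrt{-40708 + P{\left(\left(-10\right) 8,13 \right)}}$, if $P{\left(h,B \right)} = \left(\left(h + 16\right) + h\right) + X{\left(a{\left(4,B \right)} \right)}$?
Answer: $6 i \sqrt{1129} \approx 201.6 i$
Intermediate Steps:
$a{\left(f,o \right)} = 2 o \left(4 + f\right)$ ($a{\left(f,o \right)} = \left(4 + f\right) 2 o = 2 o \left(4 + f\right)$)
$P{\left(h,B \right)} = 16 + 2 h + 16 B$ ($P{\left(h,B \right)} = \left(\left(h + 16\right) + h\right) + 2 B \left(4 + 4\right) = \left(\left(16 + h\right) + h\right) + 2 B 8 = \left(16 + 2 h\right) + 16 B = 16 + 2 h + 16 B$)
$\sqrt{-40708 + P{\left(\left(-10\right) 8,13 \right)}} = \sqrt{-40708 + \left(16 + 2 \left(\left(-10\right) 8\right) + 16 \cdot 13\right)} = \sqrt{-40708 + \left(16 + 2 \left(-80\right) + 208\right)} = \sqrt{-40708 + \left(16 - 160 + 208\right)} = \sqrt{-40708 + 64} = \sqrt{-40644} = 6 i \sqrt{1129}$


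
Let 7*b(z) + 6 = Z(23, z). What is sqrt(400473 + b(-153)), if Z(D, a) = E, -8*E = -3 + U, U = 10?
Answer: sqrt(313970062)/28 ≈ 632.83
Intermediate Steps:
E = -7/8 (E = -(-3 + 10)/8 = -1/8*7 = -7/8 ≈ -0.87500)
Z(D, a) = -7/8
b(z) = -55/56 (b(z) = -6/7 + (1/7)*(-7/8) = -6/7 - 1/8 = -55/56)
sqrt(400473 + b(-153)) = sqrt(400473 - 55/56) = sqrt(22426433/56) = sqrt(313970062)/28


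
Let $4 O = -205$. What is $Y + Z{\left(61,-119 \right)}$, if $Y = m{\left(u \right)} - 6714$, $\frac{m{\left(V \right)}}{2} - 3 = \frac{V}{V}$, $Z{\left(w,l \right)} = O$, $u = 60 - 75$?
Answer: $- \frac{27029}{4} \approx -6757.3$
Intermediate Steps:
$u = -15$ ($u = 60 - 75 = -15$)
$O = - \frac{205}{4}$ ($O = \frac{1}{4} \left(-205\right) = - \frac{205}{4} \approx -51.25$)
$Z{\left(w,l \right)} = - \frac{205}{4}$
$m{\left(V \right)} = 8$ ($m{\left(V \right)} = 6 + 2 \frac{V}{V} = 6 + 2 \cdot 1 = 6 + 2 = 8$)
$Y = -6706$ ($Y = 8 - 6714 = -6706$)
$Y + Z{\left(61,-119 \right)} = -6706 - \frac{205}{4} = - \frac{27029}{4}$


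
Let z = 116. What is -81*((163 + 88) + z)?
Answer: -29727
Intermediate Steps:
-81*((163 + 88) + z) = -81*((163 + 88) + 116) = -81*(251 + 116) = -81*367 = -29727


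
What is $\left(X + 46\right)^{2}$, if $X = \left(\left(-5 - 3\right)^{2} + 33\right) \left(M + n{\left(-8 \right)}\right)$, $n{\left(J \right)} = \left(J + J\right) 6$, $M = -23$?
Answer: $132181009$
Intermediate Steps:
$n{\left(J \right)} = 12 J$ ($n{\left(J \right)} = 2 J 6 = 12 J$)
$X = -11543$ ($X = \left(\left(-5 - 3\right)^{2} + 33\right) \left(-23 + 12 \left(-8\right)\right) = \left(\left(-8\right)^{2} + 33\right) \left(-23 - 96\right) = \left(64 + 33\right) \left(-119\right) = 97 \left(-119\right) = -11543$)
$\left(X + 46\right)^{2} = \left(-11543 + 46\right)^{2} = \left(-11497\right)^{2} = 132181009$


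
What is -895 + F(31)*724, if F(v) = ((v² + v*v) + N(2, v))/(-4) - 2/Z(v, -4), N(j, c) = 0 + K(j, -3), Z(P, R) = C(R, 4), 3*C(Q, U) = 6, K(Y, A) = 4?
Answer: -350225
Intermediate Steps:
C(Q, U) = 2 (C(Q, U) = (⅓)*6 = 2)
Z(P, R) = 2
N(j, c) = 4 (N(j, c) = 0 + 4 = 4)
F(v) = -2 - v²/2 (F(v) = ((v² + v*v) + 4)/(-4) - 2/2 = ((v² + v²) + 4)*(-¼) - 2*½ = (2*v² + 4)*(-¼) - 1 = (4 + 2*v²)*(-¼) - 1 = (-1 - v²/2) - 1 = -2 - v²/2)
-895 + F(31)*724 = -895 + (-2 - ½*31²)*724 = -895 + (-2 - ½*961)*724 = -895 + (-2 - 961/2)*724 = -895 - 965/2*724 = -895 - 349330 = -350225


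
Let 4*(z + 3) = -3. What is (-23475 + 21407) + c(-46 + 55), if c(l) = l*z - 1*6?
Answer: -8431/4 ≈ -2107.8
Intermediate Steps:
z = -15/4 (z = -3 + (¼)*(-3) = -3 - ¾ = -15/4 ≈ -3.7500)
c(l) = -6 - 15*l/4 (c(l) = l*(-15/4) - 1*6 = -15*l/4 - 6 = -6 - 15*l/4)
(-23475 + 21407) + c(-46 + 55) = (-23475 + 21407) + (-6 - 15*(-46 + 55)/4) = -2068 + (-6 - 15/4*9) = -2068 + (-6 - 135/4) = -2068 - 159/4 = -8431/4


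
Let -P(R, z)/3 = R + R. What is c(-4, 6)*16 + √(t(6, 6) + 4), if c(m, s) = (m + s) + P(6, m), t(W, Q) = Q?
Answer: -544 + √10 ≈ -540.84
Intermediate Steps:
P(R, z) = -6*R (P(R, z) = -3*(R + R) = -6*R)
c(m, s) = -36 + m + s (c(m, s) = (m + s) - 6*6 = (m + s) - 36 = -36 + m + s)
c(-4, 6)*16 + √(t(6, 6) + 4) = (-36 - 4 + 6)*16 + √(6 + 4) = -34*16 + √10 = -544 + √10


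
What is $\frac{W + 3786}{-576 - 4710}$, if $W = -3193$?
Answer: $- \frac{593}{5286} \approx -0.11218$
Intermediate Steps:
$\frac{W + 3786}{-576 - 4710} = \frac{-3193 + 3786}{-576 - 4710} = \frac{593}{-5286} = 593 \left(- \frac{1}{5286}\right) = - \frac{593}{5286}$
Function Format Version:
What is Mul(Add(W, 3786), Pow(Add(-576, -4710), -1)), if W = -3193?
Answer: Rational(-593, 5286) ≈ -0.11218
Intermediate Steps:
Mul(Add(W, 3786), Pow(Add(-576, -4710), -1)) = Mul(Add(-3193, 3786), Pow(Add(-576, -4710), -1)) = Mul(593, Pow(-5286, -1)) = Mul(593, Rational(-1, 5286)) = Rational(-593, 5286)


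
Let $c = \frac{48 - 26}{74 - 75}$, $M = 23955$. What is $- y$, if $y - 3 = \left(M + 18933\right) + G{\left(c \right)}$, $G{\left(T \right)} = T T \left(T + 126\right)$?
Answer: $-93227$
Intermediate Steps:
$c = -22$ ($c = \frac{22}{-1} = 22 \left(-1\right) = -22$)
$G{\left(T \right)} = T^{2} \left(126 + T\right)$
$y = 93227$ ($y = 3 + \left(\left(23955 + 18933\right) + \left(-22\right)^{2} \left(126 - 22\right)\right) = 3 + \left(42888 + 484 \cdot 104\right) = 3 + \left(42888 + 50336\right) = 3 + 93224 = 93227$)
$- y = \left(-1\right) 93227 = -93227$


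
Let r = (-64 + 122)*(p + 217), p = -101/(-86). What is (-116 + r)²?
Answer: 290670861321/1849 ≈ 1.5720e+8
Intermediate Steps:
p = 101/86 (p = -101*(-1/86) = 101/86 ≈ 1.1744)
r = 544127/43 (r = (-64 + 122)*(101/86 + 217) = 58*(18763/86) = 544127/43 ≈ 12654.)
(-116 + r)² = (-116 + 544127/43)² = (539139/43)² = 290670861321/1849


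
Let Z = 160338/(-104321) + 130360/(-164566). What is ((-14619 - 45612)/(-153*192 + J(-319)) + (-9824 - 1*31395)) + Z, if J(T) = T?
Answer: -10506687350520785712/254897272612885 ≈ -41219.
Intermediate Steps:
Z = -19992734434/8583844843 (Z = 160338*(-1/104321) + 130360*(-1/164566) = -160338/104321 - 65180/82283 = -19992734434/8583844843 ≈ -2.3291)
((-14619 - 45612)/(-153*192 + J(-319)) + (-9824 - 1*31395)) + Z = ((-14619 - 45612)/(-153*192 - 319) + (-9824 - 1*31395)) - 19992734434/8583844843 = (-60231/(-29376 - 319) + (-9824 - 31395)) - 19992734434/8583844843 = (-60231/(-29695) - 41219) - 19992734434/8583844843 = (-60231*(-1/29695) - 41219) - 19992734434/8583844843 = (60231/29695 - 41219) - 19992734434/8583844843 = -1223937974/29695 - 19992734434/8583844843 = -10506687350520785712/254897272612885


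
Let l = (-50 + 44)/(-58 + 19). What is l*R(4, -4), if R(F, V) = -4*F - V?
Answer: -24/13 ≈ -1.8462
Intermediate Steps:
R(F, V) = -V - 4*F
l = 2/13 (l = -6/(-39) = -6*(-1/39) = 2/13 ≈ 0.15385)
l*R(4, -4) = 2*(-1*(-4) - 4*4)/13 = 2*(4 - 16)/13 = (2/13)*(-12) = -24/13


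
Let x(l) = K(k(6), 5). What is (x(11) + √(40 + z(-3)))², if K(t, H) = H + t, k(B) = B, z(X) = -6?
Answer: (11 + √34)² ≈ 283.28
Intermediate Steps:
x(l) = 11 (x(l) = 5 + 6 = 11)
(x(11) + √(40 + z(-3)))² = (11 + √(40 - 6))² = (11 + √34)²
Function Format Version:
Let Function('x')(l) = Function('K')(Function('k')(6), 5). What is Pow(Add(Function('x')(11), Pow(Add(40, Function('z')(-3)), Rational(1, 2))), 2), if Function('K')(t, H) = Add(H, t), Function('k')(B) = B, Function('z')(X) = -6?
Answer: Pow(Add(11, Pow(34, Rational(1, 2))), 2) ≈ 283.28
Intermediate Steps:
Function('x')(l) = 11 (Function('x')(l) = Add(5, 6) = 11)
Pow(Add(Function('x')(11), Pow(Add(40, Function('z')(-3)), Rational(1, 2))), 2) = Pow(Add(11, Pow(Add(40, -6), Rational(1, 2))), 2) = Pow(Add(11, Pow(34, Rational(1, 2))), 2)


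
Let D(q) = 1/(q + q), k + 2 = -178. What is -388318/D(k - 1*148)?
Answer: 254736608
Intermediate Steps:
k = -180 (k = -2 - 178 = -180)
D(q) = 1/(2*q)
-388318/D(k - 1*148) = -388318/(1/(2*(-180 - 1*148))) = -388318/(1/(2*(-180 - 148))) = -388318/((½)/(-328)) = -388318/((½)*(-1/328)) = -388318/(-1/656) = -388318*(-656) = 254736608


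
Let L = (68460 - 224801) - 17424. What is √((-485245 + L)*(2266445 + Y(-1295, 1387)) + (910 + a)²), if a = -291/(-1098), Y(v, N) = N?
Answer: I*√200200341438775271/366 ≈ 1.2225e+6*I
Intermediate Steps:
L = -173765 (L = -156341 - 17424 = -173765)
a = 97/366 (a = -291*(-1/1098) = 97/366 ≈ 0.26503)
√((-485245 + L)*(2266445 + Y(-1295, 1387)) + (910 + a)²) = √((-485245 - 173765)*(2266445 + 1387) + (910 + 97/366)²) = √(-659010*2267832 + (333157/366)²) = √(-1494523966320 + 110993586649/133956) = √(-200200341438775271/133956) = I*√200200341438775271/366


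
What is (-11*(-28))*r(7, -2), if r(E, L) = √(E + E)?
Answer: 308*√14 ≈ 1152.4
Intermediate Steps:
r(E, L) = √2*√E (r(E, L) = √(2*E) = √2*√E)
(-11*(-28))*r(7, -2) = (-11*(-28))*(√2*√7) = 308*√14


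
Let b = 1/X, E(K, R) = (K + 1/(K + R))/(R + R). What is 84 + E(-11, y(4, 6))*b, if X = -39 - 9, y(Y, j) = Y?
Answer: 37645/448 ≈ 84.029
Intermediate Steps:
X = -48
E(K, R) = (K + 1/(K + R))/(2*R) (E(K, R) = (K + 1/(K + R))/((2*R)) = (K + 1/(K + R))*(1/(2*R)) = (K + 1/(K + R))/(2*R))
b = -1/48 (b = 1/(-48) = -1/48 ≈ -0.020833)
84 + E(-11, y(4, 6))*b = 84 + ((½)*(1 + (-11)² - 11*4)/(4*(-11 + 4)))*(-1/48) = 84 + ((½)*(¼)*(1 + 121 - 44)/(-7))*(-1/48) = 84 + ((½)*(¼)*(-⅐)*78)*(-1/48) = 84 - 39/28*(-1/48) = 84 + 13/448 = 37645/448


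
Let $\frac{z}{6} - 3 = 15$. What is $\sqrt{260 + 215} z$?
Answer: $540 \sqrt{19} \approx 2353.8$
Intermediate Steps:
$z = 108$ ($z = 18 + 6 \cdot 15 = 18 + 90 = 108$)
$\sqrt{260 + 215} z = \sqrt{260 + 215} \cdot 108 = \sqrt{475} \cdot 108 = 5 \sqrt{19} \cdot 108 = 540 \sqrt{19}$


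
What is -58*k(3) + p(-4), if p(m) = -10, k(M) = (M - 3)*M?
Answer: -10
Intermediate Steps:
k(M) = M*(-3 + M) (k(M) = (-3 + M)*M = M*(-3 + M))
-58*k(3) + p(-4) = -174*(-3 + 3) - 10 = -174*0 - 10 = -58*0 - 10 = 0 - 10 = -10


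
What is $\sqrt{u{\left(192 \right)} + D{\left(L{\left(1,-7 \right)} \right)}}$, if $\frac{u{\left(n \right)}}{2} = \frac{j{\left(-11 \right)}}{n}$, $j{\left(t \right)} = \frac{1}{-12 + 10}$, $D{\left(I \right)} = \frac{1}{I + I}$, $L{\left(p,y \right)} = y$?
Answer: $\frac{i \sqrt{2163}}{168} \approx 0.27683 i$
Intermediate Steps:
$D{\left(I \right)} = \frac{1}{2 I}$
$j{\left(t \right)} = - \frac{1}{2}$ ($j{\left(t \right)} = \frac{1}{-2} = - \frac{1}{2}$)
$u{\left(n \right)} = - \frac{1}{n}$ ($u{\left(n \right)} = 2 \left(- \frac{1}{2 n}\right) = - \frac{1}{n}$)
$\sqrt{u{\left(192 \right)} + D{\left(L{\left(1,-7 \right)} \right)}} = \sqrt{- \frac{1}{192} + \frac{1}{2 \left(-7\right)}} = \sqrt{\left(-1\right) \frac{1}{192} + \frac{1}{2} \left(- \frac{1}{7}\right)} = \sqrt{- \frac{1}{192} - \frac{1}{14}} = \sqrt{- \frac{103}{1344}} = \frac{i \sqrt{2163}}{168}$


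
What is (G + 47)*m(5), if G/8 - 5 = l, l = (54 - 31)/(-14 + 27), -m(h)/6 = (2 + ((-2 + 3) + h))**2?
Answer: -504960/13 ≈ -38843.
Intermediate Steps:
m(h) = -6*(3 + h)**2 (m(h) = -6*(2 + ((-2 + 3) + h))**2 = -6*(2 + (1 + h))**2 = -6*(3 + h)**2)
l = 23/13 ≈ 1.7692
G = 704/13 (G = 40 + 8*(23/13) = 40 + 184/13 = 704/13 ≈ 54.154)
(G + 47)*m(5) = (704/13 + 47)*(-6*(3 + 5)**2) = 1315*(-6*8**2)/13 = 1315*(-6*64)/13 = (1315/13)*(-384) = -504960/13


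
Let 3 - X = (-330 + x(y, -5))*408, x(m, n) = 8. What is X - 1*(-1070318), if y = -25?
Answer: 1201697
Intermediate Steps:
X = 131379 (X = 3 - (-330 + 8)*408 = 3 - (-322)*408 = 3 - 1*(-131376) = 3 + 131376 = 131379)
X - 1*(-1070318) = 131379 - 1*(-1070318) = 131379 + 1070318 = 1201697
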